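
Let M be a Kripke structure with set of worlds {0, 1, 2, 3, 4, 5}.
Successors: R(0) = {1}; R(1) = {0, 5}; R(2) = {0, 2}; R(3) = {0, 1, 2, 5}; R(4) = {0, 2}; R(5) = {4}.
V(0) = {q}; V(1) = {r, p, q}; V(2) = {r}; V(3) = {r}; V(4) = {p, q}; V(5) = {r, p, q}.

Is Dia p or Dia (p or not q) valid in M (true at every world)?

Yes

Let φ = Dia p or Dia (p or not q). Evaluate φ at each world:
  0 (successors {1}): φ is true.
  1 (successors {0, 5}): φ is true.
  2 (successors {0, 2}): φ is true.
  3 (successors {0, 1, 2, 5}): φ is true.
  4 (successors {0, 2}): φ is true.
  5 (successors {4}): φ is true.
For instance, at 2:
  At 2: Dia p is false, Dia (p or not q) is true, so Dia p or Dia (p or not q) is true.
    At 2: Dia p requires p at some successor in {0, 2}.
      At 0: p is false.
      At 2: p is false.
    So Dia p is false at 2.
    At 2: Dia (p or not q) requires p or not q at some successor in {0, 2}.
      p or not q holds at 2, so Dia (p or not q) is true at 2.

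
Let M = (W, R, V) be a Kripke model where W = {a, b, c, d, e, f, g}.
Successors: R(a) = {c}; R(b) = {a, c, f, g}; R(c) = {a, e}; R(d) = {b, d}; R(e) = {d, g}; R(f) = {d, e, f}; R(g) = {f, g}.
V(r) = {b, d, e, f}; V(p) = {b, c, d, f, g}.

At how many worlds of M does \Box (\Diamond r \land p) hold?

4

Recall that \Box ψ holds at a world iff ψ holds at every accessible world, and \Diamond ψ holds iff ψ holds at some accessible world.
Let φ = \Box (\Diamond r \land p). Evaluate φ at each world:
  a (successors {c}): φ is true.
  b (successors {a, c, f, g}): φ is false.
  c (successors {a, e}): φ is false.
  d (successors {b, d}): φ is true.
  e (successors {d, g}): φ is true.
  f (successors {d, e, f}): φ is false.
  g (successors {f, g}): φ is true.
For instance, at e:
  At e: \Box (\Diamond r \land p) requires \Diamond r \land p at every successor {d, g}.
      At d: \Diamond r is true, p is true, so \Diamond r \land p is true.
      At g: \Diamond r is true, p is true, so \Diamond r \land p is true.
  So \Box (\Diamond r \land p) is true at e.
Satisfying worlds: {a, d, e, g}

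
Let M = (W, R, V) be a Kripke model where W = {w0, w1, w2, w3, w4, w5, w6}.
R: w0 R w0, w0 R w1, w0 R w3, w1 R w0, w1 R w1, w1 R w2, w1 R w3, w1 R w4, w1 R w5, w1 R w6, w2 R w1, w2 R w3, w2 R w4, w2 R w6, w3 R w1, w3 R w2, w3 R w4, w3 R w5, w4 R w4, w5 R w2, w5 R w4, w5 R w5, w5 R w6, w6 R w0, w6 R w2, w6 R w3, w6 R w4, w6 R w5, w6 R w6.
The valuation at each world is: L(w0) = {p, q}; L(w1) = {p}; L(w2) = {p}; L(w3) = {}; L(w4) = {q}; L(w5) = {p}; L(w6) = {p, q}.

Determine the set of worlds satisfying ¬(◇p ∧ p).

Let φ = ¬(◇p ∧ p). Evaluate φ at each world:
  w0 (successors {w0, w1, w3}): φ is false.
  w1 (successors {w0, w1, w2, w3, w4, w5, w6}): φ is false.
  w2 (successors {w1, w3, w4, w6}): φ is false.
  w3 (successors {w1, w2, w4, w5}): φ is true.
  w4 (successors {w4}): φ is true.
  w5 (successors {w2, w4, w5, w6}): φ is false.
  w6 (successors {w0, w2, w3, w4, w5, w6}): φ is false.
For instance, at w5:
  At w5: ◇p ∧ p is true, so ¬(◇p ∧ p) is false.
    At w5: ◇p is true, p is true, so ◇p ∧ p is true.
      At w5: ◇p requires p at some successor in {w2, w4, w5, w6}.
        p holds at w2, so ◇p is true at w5.
Satisfying worlds: {w3, w4}

w3, w4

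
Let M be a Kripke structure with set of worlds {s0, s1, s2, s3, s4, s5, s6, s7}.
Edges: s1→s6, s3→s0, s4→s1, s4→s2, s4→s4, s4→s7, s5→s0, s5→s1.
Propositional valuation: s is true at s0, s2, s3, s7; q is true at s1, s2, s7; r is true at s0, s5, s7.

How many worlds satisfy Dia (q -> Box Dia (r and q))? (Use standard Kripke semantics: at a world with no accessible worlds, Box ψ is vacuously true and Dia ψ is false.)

Let φ = Dia (q -> Box Dia (r and q)). Evaluate φ at each world:
  s0 (successors ∅): φ is false.
  s1 (successors {s6}): φ is true.
  s2 (successors ∅): φ is false.
  s3 (successors {s0}): φ is true.
  s4 (successors {s1, s2, s4, s7}): φ is true.
  s5 (successors {s0, s1}): φ is true.
  s6 (successors ∅): φ is false.
  s7 (successors ∅): φ is false.
For instance, at s3:
  At s3: Dia (q -> Box Dia (r and q)) requires q -> Box Dia (r and q) at some successor in {s0}.
    q -> Box Dia (r and q) holds at s0, so Dia (q -> Box Dia (r and q)) is true at s3.
      At s0: q is false, Box Dia (r and q) is true, so q -> Box Dia (r and q) is true.
Satisfying worlds: {s1, s3, s4, s5}

4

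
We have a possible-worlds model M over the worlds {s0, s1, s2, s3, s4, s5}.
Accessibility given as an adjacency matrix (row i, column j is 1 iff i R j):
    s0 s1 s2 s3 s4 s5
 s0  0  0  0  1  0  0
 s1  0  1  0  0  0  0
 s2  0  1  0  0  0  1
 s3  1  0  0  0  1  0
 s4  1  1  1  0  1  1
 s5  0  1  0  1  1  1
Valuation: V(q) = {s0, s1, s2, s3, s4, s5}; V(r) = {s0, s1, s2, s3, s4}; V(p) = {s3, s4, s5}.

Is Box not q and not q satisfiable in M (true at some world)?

No

Let φ = Box not q and not q. Evaluate φ at each world:
  s0 (successors {s3}): φ is false.
  s1 (successors {s1}): φ is false.
  s2 (successors {s1, s5}): φ is false.
  s3 (successors {s0, s4}): φ is false.
  s4 (successors {s0, s1, s2, s4, s5}): φ is false.
  s5 (successors {s1, s3, s4, s5}): φ is false.
For instance, at s0:
  At s0: Box not q is false, not q is false, so Box not q and not q is false.
    At s0: Box not q requires not q at every successor {s3}.
      not q fails at s3, so Box not q is false at s0.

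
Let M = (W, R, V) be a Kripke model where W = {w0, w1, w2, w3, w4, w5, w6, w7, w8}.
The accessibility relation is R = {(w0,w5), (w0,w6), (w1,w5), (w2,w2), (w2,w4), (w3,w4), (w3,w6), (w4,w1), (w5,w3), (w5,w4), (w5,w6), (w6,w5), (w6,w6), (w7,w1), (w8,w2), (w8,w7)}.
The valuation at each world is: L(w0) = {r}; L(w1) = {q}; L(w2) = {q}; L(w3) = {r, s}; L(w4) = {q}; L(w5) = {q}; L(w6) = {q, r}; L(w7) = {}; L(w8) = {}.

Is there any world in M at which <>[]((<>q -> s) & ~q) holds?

No

Let φ = <>[]((<>q -> s) & ~q). Evaluate φ at each world:
  w0 (successors {w5, w6}): φ is false.
  w1 (successors {w5}): φ is false.
  w2 (successors {w2, w4}): φ is false.
  w3 (successors {w4, w6}): φ is false.
  w4 (successors {w1}): φ is false.
  w5 (successors {w3, w4, w6}): φ is false.
  w6 (successors {w5, w6}): φ is false.
  w7 (successors {w1}): φ is false.
  w8 (successors {w2, w7}): φ is false.
For instance, at w3:
  At w3: <>[]((<>q -> s) & ~q) requires []((<>q -> s) & ~q) at some successor in {w4, w6}.
    At w4: []((<>q -> s) & ~q) is false.
    At w6: []((<>q -> s) & ~q) is false.
  So <>[]((<>q -> s) & ~q) is false at w3.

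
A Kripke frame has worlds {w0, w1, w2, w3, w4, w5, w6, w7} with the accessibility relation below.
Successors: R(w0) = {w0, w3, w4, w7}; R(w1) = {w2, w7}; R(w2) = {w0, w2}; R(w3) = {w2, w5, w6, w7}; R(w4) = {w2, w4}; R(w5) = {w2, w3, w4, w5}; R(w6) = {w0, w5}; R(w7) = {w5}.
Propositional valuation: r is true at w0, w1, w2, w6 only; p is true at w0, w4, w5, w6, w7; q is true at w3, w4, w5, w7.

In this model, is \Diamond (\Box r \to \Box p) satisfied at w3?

At w3: \Diamond (\Box r \to \Box p) requires \Box r \to \Box p at some successor in {w2, w5, w6, w7}.
  \Box r \to \Box p holds at w5, so \Diamond (\Box r \to \Box p) is true at w3.
    At w5: \Box r is false, \Box p is false, so \Box r \to \Box p is true.
      At w5: \Box r requires r at every successor {w2, w3, w4, w5}.
        r fails at w3, so \Box r is false at w5.
      At w5: \Box p requires p at every successor {w2, w3, w4, w5}.
        p fails at w2, so \Box p is false at w5.

Yes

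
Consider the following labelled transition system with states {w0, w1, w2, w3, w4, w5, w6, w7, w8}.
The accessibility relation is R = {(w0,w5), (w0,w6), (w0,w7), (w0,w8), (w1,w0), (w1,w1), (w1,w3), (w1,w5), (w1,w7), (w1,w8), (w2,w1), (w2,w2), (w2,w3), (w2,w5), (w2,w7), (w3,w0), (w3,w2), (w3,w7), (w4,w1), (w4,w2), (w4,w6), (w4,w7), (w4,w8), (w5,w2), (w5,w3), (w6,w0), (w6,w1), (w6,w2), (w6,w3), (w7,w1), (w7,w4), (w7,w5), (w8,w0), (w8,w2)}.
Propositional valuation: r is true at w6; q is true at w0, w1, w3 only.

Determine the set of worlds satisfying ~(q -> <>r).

w1, w3

Recall that <>ψ holds at a world iff ψ holds at some accessible world.
Let φ = ~(q -> <>r). Evaluate φ at each world:
  w0 (successors {w5, w6, w7, w8}): φ is false.
  w1 (successors {w0, w1, w3, w5, w7, w8}): φ is true.
  w2 (successors {w1, w2, w3, w5, w7}): φ is false.
  w3 (successors {w0, w2, w7}): φ is true.
  w4 (successors {w1, w2, w6, w7, w8}): φ is false.
  w5 (successors {w2, w3}): φ is false.
  w6 (successors {w0, w1, w2, w3}): φ is false.
  w7 (successors {w1, w4, w5}): φ is false.
  w8 (successors {w0, w2}): φ is false.
For instance, at w0:
  At w0: q -> <>r is true, so ~(q -> <>r) is false.
    At w0: q is true, <>r is true, so q -> <>r is true.
      At w0: <>r requires r at some successor in {w5, w6, w7, w8}.
        r holds at w6, so <>r is true at w0.
Satisfying worlds: {w1, w3}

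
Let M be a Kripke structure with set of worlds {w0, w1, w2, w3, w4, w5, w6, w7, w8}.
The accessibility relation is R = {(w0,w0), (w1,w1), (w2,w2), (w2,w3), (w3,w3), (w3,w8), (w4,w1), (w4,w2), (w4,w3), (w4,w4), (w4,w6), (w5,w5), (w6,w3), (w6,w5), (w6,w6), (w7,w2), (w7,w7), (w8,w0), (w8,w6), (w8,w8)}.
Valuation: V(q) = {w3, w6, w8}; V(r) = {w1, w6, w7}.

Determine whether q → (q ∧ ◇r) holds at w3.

No

At w3: q is true, q ∧ ◇r is false, so q → (q ∧ ◇r) is false.
  At w3: q is true, ◇r is false, so q ∧ ◇r is false.
    At w3: ◇r requires r at some successor in {w3, w8}.
      At w3: r is false.
      At w8: r is false.
    So ◇r is false at w3.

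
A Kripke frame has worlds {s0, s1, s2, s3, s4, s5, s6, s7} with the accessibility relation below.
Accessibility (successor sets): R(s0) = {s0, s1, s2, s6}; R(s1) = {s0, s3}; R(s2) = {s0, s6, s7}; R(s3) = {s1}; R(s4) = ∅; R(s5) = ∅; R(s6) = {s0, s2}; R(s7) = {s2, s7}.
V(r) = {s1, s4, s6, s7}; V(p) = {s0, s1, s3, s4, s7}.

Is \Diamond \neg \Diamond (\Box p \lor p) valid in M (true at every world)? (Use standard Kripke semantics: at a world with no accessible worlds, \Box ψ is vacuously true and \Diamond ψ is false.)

No

Let φ = \Diamond \neg \Diamond (\Box p \lor p). Evaluate φ at each world:
  s0 (successors {s0, s1, s2, s6}): φ is false.
  s1 (successors {s0, s3}): φ is false.
  s2 (successors {s0, s6, s7}): φ is false.
  s3 (successors {s1}): φ is false.
  s4 (successors ∅): φ is false.
  s5 (successors ∅): φ is false.
  s6 (successors {s0, s2}): φ is false.
  s7 (successors {s2, s7}): φ is false.
Detail at s0 (counterexample):
  At s0: \Diamond \neg \Diamond (\Box p \lor p) requires \neg \Diamond (\Box p \lor p) at some successor in {s0, s1, s2, s6}.
    At s0: \neg \Diamond (\Box p \lor p) is false.
    At s1: \neg \Diamond (\Box p \lor p) is false.
    At s2: \neg \Diamond (\Box p \lor p) is false.
    At s6: \neg \Diamond (\Box p \lor p) is false.
  So \Diamond \neg \Diamond (\Box p \lor p) is false at s0.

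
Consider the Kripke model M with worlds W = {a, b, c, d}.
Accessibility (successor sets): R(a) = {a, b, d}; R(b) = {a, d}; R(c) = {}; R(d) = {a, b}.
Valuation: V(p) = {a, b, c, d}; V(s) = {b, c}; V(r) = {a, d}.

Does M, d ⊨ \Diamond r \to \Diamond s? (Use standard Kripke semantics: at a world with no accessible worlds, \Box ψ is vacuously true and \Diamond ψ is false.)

At d: \Diamond r is true, \Diamond s is true, so \Diamond r \to \Diamond s is true.
  At d: \Diamond r requires r at some successor in {a, b}.
    r holds at a, so \Diamond r is true at d.
  At d: \Diamond s requires s at some successor in {a, b}.
    s holds at b, so \Diamond s is true at d.

Yes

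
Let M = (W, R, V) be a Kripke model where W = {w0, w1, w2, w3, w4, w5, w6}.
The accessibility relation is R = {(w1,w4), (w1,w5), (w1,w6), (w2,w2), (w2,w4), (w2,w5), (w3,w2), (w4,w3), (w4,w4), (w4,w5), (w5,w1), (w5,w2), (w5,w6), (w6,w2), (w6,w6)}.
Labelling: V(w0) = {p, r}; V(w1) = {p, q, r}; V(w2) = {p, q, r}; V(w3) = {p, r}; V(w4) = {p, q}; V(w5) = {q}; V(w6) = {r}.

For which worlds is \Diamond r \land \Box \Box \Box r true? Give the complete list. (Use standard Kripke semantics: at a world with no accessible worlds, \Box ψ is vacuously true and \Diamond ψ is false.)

Let φ = \Diamond r \land \Box \Box \Box r. Evaluate φ at each world:
  w0 (successors ∅): φ is false.
  w1 (successors {w4, w5, w6}): φ is false.
  w2 (successors {w2, w4, w5}): φ is false.
  w3 (successors {w2}): φ is false.
  w4 (successors {w3, w4, w5}): φ is false.
  w5 (successors {w1, w2, w6}): φ is false.
  w6 (successors {w2, w6}): φ is false.
For instance, at w4:
  At w4: \Diamond r is true, \Box \Box \Box r is false, so \Diamond r \land \Box \Box \Box r is false.
    At w4: \Diamond r requires r at some successor in {w3, w4, w5}.
      r holds at w3, so \Diamond r is true at w4.
    At w4: \Box \Box \Box r requires \Box \Box r at every successor {w3, w4, w5}.
      \Box \Box r fails at w3, so \Box \Box \Box r is false at w4.
Satisfying worlds: none.

none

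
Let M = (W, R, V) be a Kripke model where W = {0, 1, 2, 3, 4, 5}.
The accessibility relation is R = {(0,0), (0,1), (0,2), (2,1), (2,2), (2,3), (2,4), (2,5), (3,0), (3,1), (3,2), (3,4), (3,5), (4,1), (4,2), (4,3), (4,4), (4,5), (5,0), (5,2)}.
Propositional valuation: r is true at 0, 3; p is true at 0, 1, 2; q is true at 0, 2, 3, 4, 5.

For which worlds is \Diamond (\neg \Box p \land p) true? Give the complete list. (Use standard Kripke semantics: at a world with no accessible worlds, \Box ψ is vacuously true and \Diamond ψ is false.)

0, 2, 3, 4, 5

Let φ = \Diamond (\neg \Box p \land p). Evaluate φ at each world:
  0 (successors {0, 1, 2}): φ is true.
  1 (successors ∅): φ is false.
  2 (successors {1, 2, 3, 4, 5}): φ is true.
  3 (successors {0, 1, 2, 4, 5}): φ is true.
  4 (successors {1, 2, 3, 4, 5}): φ is true.
  5 (successors {0, 2}): φ is true.
For instance, at 0:
  At 0: \Diamond (\neg \Box p \land p) requires \neg \Box p \land p at some successor in {0, 1, 2}.
    \neg \Box p \land p holds at 2, so \Diamond (\neg \Box p \land p) is true at 0.
      At 2: \neg \Box p is true, p is true, so \neg \Box p \land p is true.
Satisfying worlds: {0, 2, 3, 4, 5}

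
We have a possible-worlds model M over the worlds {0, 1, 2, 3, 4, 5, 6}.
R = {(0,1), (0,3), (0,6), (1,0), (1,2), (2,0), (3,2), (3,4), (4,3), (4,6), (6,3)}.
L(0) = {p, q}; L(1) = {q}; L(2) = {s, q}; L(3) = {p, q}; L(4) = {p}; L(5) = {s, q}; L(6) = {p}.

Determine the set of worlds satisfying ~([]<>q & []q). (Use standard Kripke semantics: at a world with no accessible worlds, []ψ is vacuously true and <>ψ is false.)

0, 3, 4

Let φ = ~([]<>q & []q). Evaluate φ at each world:
  0 (successors {1, 3, 6}): φ is true.
  1 (successors {0, 2}): φ is false.
  2 (successors {0}): φ is false.
  3 (successors {2, 4}): φ is true.
  4 (successors {3, 6}): φ is true.
  5 (successors ∅): φ is false.
  6 (successors {3}): φ is false.
For instance, at 6:
  At 6: []<>q & []q is true, so ~([]<>q & []q) is false.
    At 6: []<>q is true, []q is true, so []<>q & []q is true.
      At 6: []<>q requires <>q at every successor {3}.
        At 3: <>q is true.
      So []<>q is true at 6.
      At 6: []q requires q at every successor {3}.
        At 3: q is true.
      So []q is true at 6.
Satisfying worlds: {0, 3, 4}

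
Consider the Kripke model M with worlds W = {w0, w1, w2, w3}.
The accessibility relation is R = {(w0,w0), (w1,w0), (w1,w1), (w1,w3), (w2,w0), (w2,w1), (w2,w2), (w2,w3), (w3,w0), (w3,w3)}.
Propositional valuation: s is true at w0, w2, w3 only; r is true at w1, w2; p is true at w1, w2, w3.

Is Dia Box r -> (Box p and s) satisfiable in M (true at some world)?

Let φ = Dia Box r -> (Box p and s). Evaluate φ at each world:
  w0 (successors {w0}): φ is true.
  w1 (successors {w0, w1, w3}): φ is true.
  w2 (successors {w0, w1, w2, w3}): φ is true.
  w3 (successors {w0, w3}): φ is true.
Detail at w0 (witness):
  At w0: Dia Box r is false, Box p and s is false, so Dia Box r -> (Box p and s) is true.
    At w0: Dia Box r requires Box r at some successor in {w0}.
      At w0: Box r is false.
    So Dia Box r is false at w0.
    At w0: Box p is false, s is true, so Box p and s is false.
      At w0: Box p requires p at every successor {w0}.
        p fails at w0, so Box p is false at w0.

Yes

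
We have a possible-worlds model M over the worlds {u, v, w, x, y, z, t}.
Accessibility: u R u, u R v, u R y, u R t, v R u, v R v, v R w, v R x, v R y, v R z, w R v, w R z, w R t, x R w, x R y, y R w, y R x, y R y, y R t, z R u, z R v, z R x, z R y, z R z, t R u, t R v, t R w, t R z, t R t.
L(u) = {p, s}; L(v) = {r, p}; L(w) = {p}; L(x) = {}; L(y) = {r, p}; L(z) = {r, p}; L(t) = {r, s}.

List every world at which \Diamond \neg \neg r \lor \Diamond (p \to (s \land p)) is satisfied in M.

u, v, w, x, y, z, t

Recall that \Diamond ψ holds at a world iff ψ holds at some accessible world.
Let φ = \Diamond \neg \neg r \lor \Diamond (p \to (s \land p)). Evaluate φ at each world:
  u (successors {u, v, y, t}): φ is true.
  v (successors {u, v, w, x, y, z}): φ is true.
  w (successors {v, z, t}): φ is true.
  x (successors {w, y}): φ is true.
  y (successors {w, x, y, t}): φ is true.
  z (successors {u, v, x, y, z}): φ is true.
  t (successors {u, v, w, z, t}): φ is true.
For instance, at y:
  At y: \Diamond \neg \neg r is true, \Diamond (p \to (s \land p)) is true, so \Diamond \neg \neg r \lor \Diamond (p \to (s \land p)) is true.
    At y: \Diamond \neg \neg r requires \neg \neg r at some successor in {w, x, y, t}.
      \neg \neg r holds at y, so \Diamond \neg \neg r is true at y.
    At y: \Diamond (p \to (s \land p)) requires p \to (s \land p) at some successor in {w, x, y, t}.
      p \to (s \land p) holds at x, so \Diamond (p \to (s \land p)) is true at y.
Satisfying worlds: {u, v, w, x, y, z, t}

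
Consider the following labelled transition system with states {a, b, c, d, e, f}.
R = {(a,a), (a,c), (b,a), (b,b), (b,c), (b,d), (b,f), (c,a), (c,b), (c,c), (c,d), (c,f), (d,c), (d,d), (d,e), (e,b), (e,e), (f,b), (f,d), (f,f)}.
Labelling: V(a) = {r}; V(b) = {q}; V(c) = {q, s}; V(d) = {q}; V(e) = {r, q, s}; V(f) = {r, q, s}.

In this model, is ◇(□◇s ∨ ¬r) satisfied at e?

At e: ◇(□◇s ∨ ¬r) requires □◇s ∨ ¬r at some successor in {b, e}.
  □◇s ∨ ¬r holds at b, so ◇(□◇s ∨ ¬r) is true at e.
    At b: □◇s is true, ¬r is true, so □◇s ∨ ¬r is true.
      At b: □◇s requires ◇s at every successor {a, b, c, d, f}.
        At a: ◇s is true.
        At b: ◇s is true.
        At c: ◇s is true.
        At d: ◇s is true.
        At f: ◇s is true.
      So □◇s is true at b.

Yes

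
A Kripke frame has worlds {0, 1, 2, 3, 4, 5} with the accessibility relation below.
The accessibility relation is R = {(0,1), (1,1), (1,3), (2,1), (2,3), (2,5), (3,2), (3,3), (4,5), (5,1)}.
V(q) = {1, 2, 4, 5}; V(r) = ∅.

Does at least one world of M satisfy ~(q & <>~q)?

Let φ = ~(q & <>~q). Evaluate φ at each world:
  0 (successors {1}): φ is true.
  1 (successors {1, 3}): φ is false.
  2 (successors {1, 3, 5}): φ is false.
  3 (successors {2, 3}): φ is true.
  4 (successors {5}): φ is true.
  5 (successors {1}): φ is true.
Detail at 0 (witness):
  At 0: q & <>~q is false, so ~(q & <>~q) is true.
    At 0: q is false, <>~q is false, so q & <>~q is false.
      At 0: <>~q requires ~q at some successor in {1}.
        At 1: ~q is false.
      So <>~q is false at 0.

Yes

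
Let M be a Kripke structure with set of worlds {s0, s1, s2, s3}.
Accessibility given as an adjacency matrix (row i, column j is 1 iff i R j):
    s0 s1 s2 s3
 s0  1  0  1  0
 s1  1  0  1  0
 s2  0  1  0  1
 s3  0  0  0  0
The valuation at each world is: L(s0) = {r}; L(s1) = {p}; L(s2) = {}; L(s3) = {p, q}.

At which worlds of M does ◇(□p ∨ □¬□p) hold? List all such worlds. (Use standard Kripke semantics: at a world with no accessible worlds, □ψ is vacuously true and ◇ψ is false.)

s0, s1, s2

Let φ = ◇(□p ∨ □¬□p). Evaluate φ at each world:
  s0 (successors {s0, s2}): φ is true.
  s1 (successors {s0, s2}): φ is true.
  s2 (successors {s1, s3}): φ is true.
  s3 (successors ∅): φ is false.
For instance, at s0:
  At s0: ◇(□p ∨ □¬□p) requires □p ∨ □¬□p at some successor in {s0, s2}.
    □p ∨ □¬□p holds at s2, so ◇(□p ∨ □¬□p) is true at s0.
      At s2: □p is true, □¬□p is false, so □p ∨ □¬□p is true.
Satisfying worlds: {s0, s1, s2}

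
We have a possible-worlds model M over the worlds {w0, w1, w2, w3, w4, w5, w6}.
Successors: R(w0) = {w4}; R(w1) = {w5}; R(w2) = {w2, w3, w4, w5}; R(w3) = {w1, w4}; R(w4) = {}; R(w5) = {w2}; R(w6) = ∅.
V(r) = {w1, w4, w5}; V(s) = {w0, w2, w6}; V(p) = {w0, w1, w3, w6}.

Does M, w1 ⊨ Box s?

No

At w1: Box s requires s at every successor {w5}.
  s fails at w5, so Box s is false at w1.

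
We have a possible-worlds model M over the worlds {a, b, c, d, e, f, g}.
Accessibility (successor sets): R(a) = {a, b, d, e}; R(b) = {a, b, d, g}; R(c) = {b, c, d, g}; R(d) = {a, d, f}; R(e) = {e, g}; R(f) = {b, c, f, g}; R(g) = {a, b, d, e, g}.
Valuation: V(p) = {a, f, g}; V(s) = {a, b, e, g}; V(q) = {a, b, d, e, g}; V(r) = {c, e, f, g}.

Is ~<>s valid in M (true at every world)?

No

Let φ = ~<>s. Evaluate φ at each world:
  a (successors {a, b, d, e}): φ is false.
  b (successors {a, b, d, g}): φ is false.
  c (successors {b, c, d, g}): φ is false.
  d (successors {a, d, f}): φ is false.
  e (successors {e, g}): φ is false.
  f (successors {b, c, f, g}): φ is false.
  g (successors {a, b, d, e, g}): φ is false.
Detail at a (counterexample):
  At a: <>s is true, so ~<>s is false.
    At a: <>s requires s at some successor in {a, b, d, e}.
      s holds at a, so <>s is true at a.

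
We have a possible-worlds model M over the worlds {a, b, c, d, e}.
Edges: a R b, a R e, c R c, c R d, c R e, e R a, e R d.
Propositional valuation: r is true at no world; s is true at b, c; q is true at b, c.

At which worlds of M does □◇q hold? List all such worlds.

Let φ = □◇q. Evaluate φ at each world:
  a (successors {b, e}): φ is false.
  b (successors ∅): φ is true.
  c (successors {c, d, e}): φ is false.
  d (successors ∅): φ is true.
  e (successors {a, d}): φ is false.
For instance, at e:
  At e: □◇q requires ◇q at every successor {a, d}.
    ◇q fails at d, so □◇q is false at e.
      At d: no accessible worlds, so ◇q is false.
Satisfying worlds: {b, d}

b, d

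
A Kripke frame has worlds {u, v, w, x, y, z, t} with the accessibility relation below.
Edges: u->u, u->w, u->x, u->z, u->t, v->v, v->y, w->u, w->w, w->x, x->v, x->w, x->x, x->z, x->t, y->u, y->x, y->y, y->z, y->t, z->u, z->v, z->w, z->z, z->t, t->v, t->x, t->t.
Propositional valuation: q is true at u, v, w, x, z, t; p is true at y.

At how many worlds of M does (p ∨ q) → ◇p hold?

2

Recall that ◇ψ holds at a world iff ψ holds at some accessible world.
Let φ = (p ∨ q) → ◇p. Evaluate φ at each world:
  u (successors {u, w, x, z, t}): φ is false.
  v (successors {v, y}): φ is true.
  w (successors {u, w, x}): φ is false.
  x (successors {v, w, x, z, t}): φ is false.
  y (successors {u, x, y, z, t}): φ is true.
  z (successors {u, v, w, z, t}): φ is false.
  t (successors {v, x, t}): φ is false.
For instance, at x:
  At x: p ∨ q is true, ◇p is false, so (p ∨ q) → ◇p is false.
    At x: ◇p requires p at some successor in {v, w, x, z, t}.
      At v: p is false.
      At w: p is false.
      At x: p is false.
      At z: p is false.
      At t: p is false.
    So ◇p is false at x.
Satisfying worlds: {v, y}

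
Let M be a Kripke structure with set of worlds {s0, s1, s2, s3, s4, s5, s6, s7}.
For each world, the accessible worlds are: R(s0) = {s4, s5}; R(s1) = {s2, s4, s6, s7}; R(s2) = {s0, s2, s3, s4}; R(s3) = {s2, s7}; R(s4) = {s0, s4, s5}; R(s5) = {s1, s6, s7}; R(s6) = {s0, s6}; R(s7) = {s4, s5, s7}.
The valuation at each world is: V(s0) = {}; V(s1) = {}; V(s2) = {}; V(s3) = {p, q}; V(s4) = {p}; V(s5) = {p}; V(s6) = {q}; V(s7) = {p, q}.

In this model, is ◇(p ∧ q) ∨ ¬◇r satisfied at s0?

Recall that ◇ψ holds at a world iff ψ holds at some accessible world.
At s0: ◇(p ∧ q) is false, ¬◇r is true, so ◇(p ∧ q) ∨ ¬◇r is true.
  At s0: ◇(p ∧ q) requires p ∧ q at some successor in {s4, s5}.
    At s4: p ∧ q is false.
    At s5: p ∧ q is false.
  So ◇(p ∧ q) is false at s0.
  At s0: ◇r is false, so ¬◇r is true.
    At s0: ◇r requires r at some successor in {s4, s5}.
      At s4: r is false.
      At s5: r is false.
    So ◇r is false at s0.

Yes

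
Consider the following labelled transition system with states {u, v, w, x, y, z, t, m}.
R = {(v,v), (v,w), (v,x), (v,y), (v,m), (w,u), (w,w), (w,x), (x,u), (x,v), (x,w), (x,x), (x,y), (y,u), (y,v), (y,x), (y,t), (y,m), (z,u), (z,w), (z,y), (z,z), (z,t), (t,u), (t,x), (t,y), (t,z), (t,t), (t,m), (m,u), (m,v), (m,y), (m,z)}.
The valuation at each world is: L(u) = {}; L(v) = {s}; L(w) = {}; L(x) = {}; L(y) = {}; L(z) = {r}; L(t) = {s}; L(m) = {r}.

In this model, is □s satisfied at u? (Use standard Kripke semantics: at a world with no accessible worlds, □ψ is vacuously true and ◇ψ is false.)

Yes

At u: no accessible worlds, so □s holds vacuously.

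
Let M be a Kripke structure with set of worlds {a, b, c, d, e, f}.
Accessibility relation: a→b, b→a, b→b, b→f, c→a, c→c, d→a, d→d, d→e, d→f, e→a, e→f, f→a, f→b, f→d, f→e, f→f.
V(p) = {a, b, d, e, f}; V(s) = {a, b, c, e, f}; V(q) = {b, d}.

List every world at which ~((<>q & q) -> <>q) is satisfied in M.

Let φ = ~((<>q & q) -> <>q). Evaluate φ at each world:
  a (successors {b}): φ is false.
  b (successors {a, b, f}): φ is false.
  c (successors {a, c}): φ is false.
  d (successors {a, d, e, f}): φ is false.
  e (successors {a, f}): φ is false.
  f (successors {a, b, d, e, f}): φ is false.
For instance, at c:
  At c: (<>q & q) -> <>q is true, so ~((<>q & q) -> <>q) is false.
    At c: <>q & q is false, <>q is false, so (<>q & q) -> <>q is true.
      At c: <>q is false, q is false, so <>q & q is false.
      At c: <>q requires q at some successor in {a, c}.
        At a: q is false.
        At c: q is false.
      So <>q is false at c.
Satisfying worlds: none.

none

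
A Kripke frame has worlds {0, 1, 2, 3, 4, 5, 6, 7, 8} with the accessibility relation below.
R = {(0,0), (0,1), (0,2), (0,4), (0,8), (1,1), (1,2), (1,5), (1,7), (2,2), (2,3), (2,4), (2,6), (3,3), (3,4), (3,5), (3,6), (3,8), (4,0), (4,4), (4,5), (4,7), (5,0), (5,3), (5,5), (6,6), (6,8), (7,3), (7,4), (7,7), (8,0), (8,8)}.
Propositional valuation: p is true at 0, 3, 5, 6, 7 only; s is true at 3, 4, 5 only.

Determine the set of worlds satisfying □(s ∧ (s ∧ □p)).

none

Let φ = □(s ∧ (s ∧ □p)). Evaluate φ at each world:
  0 (successors {0, 1, 2, 4, 8}): φ is false.
  1 (successors {1, 2, 5, 7}): φ is false.
  2 (successors {2, 3, 4, 6}): φ is false.
  3 (successors {3, 4, 5, 6, 8}): φ is false.
  4 (successors {0, 4, 5, 7}): φ is false.
  5 (successors {0, 3, 5}): φ is false.
  6 (successors {6, 8}): φ is false.
  7 (successors {3, 4, 7}): φ is false.
  8 (successors {0, 8}): φ is false.
For instance, at 3:
  At 3: □(s ∧ (s ∧ □p)) requires s ∧ (s ∧ □p) at every successor {3, 4, 5, 6, 8}.
    s ∧ (s ∧ □p) fails at 3, so □(s ∧ (s ∧ □p)) is false at 3.
      At 3: s is true, s ∧ □p is false, so s ∧ (s ∧ □p) is false.
Satisfying worlds: none.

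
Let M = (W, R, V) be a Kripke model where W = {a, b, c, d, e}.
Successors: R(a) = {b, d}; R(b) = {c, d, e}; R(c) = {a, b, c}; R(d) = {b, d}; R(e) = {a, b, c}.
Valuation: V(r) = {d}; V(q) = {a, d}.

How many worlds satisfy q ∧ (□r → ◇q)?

Let φ = q ∧ (□r → ◇q). Evaluate φ at each world:
  a (successors {b, d}): φ is true.
  b (successors {c, d, e}): φ is false.
  c (successors {a, b, c}): φ is false.
  d (successors {b, d}): φ is true.
  e (successors {a, b, c}): φ is false.
For instance, at d:
  At d: q is true, □r → ◇q is true, so q ∧ (□r → ◇q) is true.
    At d: □r is false, ◇q is true, so □r → ◇q is true.
      At d: □r requires r at every successor {b, d}.
        r fails at b, so □r is false at d.
      At d: ◇q requires q at some successor in {b, d}.
        q holds at d, so ◇q is true at d.
Satisfying worlds: {a, d}

2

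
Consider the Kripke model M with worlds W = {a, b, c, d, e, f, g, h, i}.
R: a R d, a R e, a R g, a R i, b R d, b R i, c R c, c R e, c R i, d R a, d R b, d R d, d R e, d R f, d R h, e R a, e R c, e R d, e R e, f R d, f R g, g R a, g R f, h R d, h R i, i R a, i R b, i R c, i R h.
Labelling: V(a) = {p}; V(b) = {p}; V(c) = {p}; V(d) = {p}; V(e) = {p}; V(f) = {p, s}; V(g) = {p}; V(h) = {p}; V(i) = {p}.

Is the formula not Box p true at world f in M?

No

Recall that Box ψ holds at a world iff ψ holds at every accessible world, and Dia ψ holds iff ψ holds at some accessible world.
At f: Box p is true, so not Box p is false.
  At f: Box p requires p at every successor {d, g}.
    At d: p is true.
    At g: p is true.
  So Box p is true at f.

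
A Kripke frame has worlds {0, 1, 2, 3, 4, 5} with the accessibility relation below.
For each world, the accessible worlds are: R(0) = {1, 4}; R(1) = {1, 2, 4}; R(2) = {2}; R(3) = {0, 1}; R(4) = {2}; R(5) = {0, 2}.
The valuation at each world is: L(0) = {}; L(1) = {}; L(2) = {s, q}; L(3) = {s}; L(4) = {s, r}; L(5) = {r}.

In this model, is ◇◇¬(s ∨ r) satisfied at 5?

At 5: ◇◇¬(s ∨ r) requires ◇¬(s ∨ r) at some successor in {0, 2}.
  ◇¬(s ∨ r) holds at 0, so ◇◇¬(s ∨ r) is true at 5.
    At 0: ◇¬(s ∨ r) requires ¬(s ∨ r) at some successor in {1, 4}.
      ¬(s ∨ r) holds at 1, so ◇¬(s ∨ r) is true at 0.

Yes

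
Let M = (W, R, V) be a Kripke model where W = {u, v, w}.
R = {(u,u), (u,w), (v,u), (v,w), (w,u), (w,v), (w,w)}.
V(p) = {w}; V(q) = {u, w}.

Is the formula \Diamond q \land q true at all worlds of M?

Let φ = \Diamond q \land q. Evaluate φ at each world:
  u (successors {u, w}): φ is true.
  v (successors {u, w}): φ is false.
  w (successors {u, v, w}): φ is true.
Detail at v (counterexample):
  At v: \Diamond q is true, q is false, so \Diamond q \land q is false.
    At v: \Diamond q requires q at some successor in {u, w}.
      q holds at u, so \Diamond q is true at v.

No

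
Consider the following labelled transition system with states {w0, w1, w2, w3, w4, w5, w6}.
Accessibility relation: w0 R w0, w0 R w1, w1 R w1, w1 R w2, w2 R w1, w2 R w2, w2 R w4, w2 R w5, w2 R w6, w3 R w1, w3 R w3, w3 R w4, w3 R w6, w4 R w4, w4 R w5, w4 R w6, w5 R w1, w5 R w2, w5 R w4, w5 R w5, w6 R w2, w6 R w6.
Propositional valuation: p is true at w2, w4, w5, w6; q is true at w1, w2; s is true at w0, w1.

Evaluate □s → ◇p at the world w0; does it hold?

At w0: □s is true, ◇p is false, so □s → ◇p is false.
  At w0: □s requires s at every successor {w0, w1}.
    At w0: s is true.
    At w1: s is true.
  So □s is true at w0.
  At w0: ◇p requires p at some successor in {w0, w1}.
    At w0: p is false.
    At w1: p is false.
  So ◇p is false at w0.

No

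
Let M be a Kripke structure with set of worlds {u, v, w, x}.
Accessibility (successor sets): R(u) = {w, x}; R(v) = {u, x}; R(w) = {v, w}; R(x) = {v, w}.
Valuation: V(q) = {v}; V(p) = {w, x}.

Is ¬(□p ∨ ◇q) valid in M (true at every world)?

No

Recall that □ψ holds at a world iff ψ holds at every accessible world, and ◇ψ holds iff ψ holds at some accessible world.
Let φ = ¬(□p ∨ ◇q). Evaluate φ at each world:
  u (successors {w, x}): φ is false.
  v (successors {u, x}): φ is true.
  w (successors {v, w}): φ is false.
  x (successors {v, w}): φ is false.
Detail at u (counterexample):
  At u: □p ∨ ◇q is true, so ¬(□p ∨ ◇q) is false.
    At u: □p is true, ◇q is false, so □p ∨ ◇q is true.
      At u: □p requires p at every successor {w, x}.
        At w: p is true.
        At x: p is true.
      So □p is true at u.
      At u: ◇q requires q at some successor in {w, x}.
        At w: q is false.
        At x: q is false.
      So ◇q is false at u.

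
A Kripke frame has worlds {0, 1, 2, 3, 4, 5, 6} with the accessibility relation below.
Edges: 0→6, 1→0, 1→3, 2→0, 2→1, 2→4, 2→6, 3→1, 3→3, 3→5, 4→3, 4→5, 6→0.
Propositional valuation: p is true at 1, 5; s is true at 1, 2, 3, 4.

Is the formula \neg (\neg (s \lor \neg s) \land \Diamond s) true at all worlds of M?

Yes

Let φ = \neg (\neg (s \lor \neg s) \land \Diamond s). Evaluate φ at each world:
  0 (successors {6}): φ is true.
  1 (successors {0, 3}): φ is true.
  2 (successors {0, 1, 4, 6}): φ is true.
  3 (successors {1, 3, 5}): φ is true.
  4 (successors {3, 5}): φ is true.
  5 (successors ∅): φ is true.
  6 (successors {0}): φ is true.
For instance, at 4:
  At 4: \neg (s \lor \neg s) \land \Diamond s is false, so \neg (\neg (s \lor \neg s) \land \Diamond s) is true.
    At 4: \neg (s \lor \neg s) is false, \Diamond s is true, so \neg (s \lor \neg s) \land \Diamond s is false.
      At 4: \Diamond s requires s at some successor in {3, 5}.
        s holds at 3, so \Diamond s is true at 4.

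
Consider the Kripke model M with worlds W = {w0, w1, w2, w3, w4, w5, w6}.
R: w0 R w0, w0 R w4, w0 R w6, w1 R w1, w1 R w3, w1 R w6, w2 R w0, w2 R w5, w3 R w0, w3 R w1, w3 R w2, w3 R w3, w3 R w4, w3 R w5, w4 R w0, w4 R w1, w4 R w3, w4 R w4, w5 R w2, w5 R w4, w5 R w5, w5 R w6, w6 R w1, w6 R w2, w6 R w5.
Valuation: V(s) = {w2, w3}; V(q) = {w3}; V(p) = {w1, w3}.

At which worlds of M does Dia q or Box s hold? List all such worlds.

w1, w3, w4

Let φ = Dia q or Box s. Evaluate φ at each world:
  w0 (successors {w0, w4, w6}): φ is false.
  w1 (successors {w1, w3, w6}): φ is true.
  w2 (successors {w0, w5}): φ is false.
  w3 (successors {w0, w1, w2, w3, w4, w5}): φ is true.
  w4 (successors {w0, w1, w3, w4}): φ is true.
  w5 (successors {w2, w4, w5, w6}): φ is false.
  w6 (successors {w1, w2, w5}): φ is false.
For instance, at w0:
  At w0: Dia q is false, Box s is false, so Dia q or Box s is false.
    At w0: Dia q requires q at some successor in {w0, w4, w6}.
      At w0: q is false.
      At w4: q is false.
      At w6: q is false.
    So Dia q is false at w0.
    At w0: Box s requires s at every successor {w0, w4, w6}.
      s fails at w0, so Box s is false at w0.
Satisfying worlds: {w1, w3, w4}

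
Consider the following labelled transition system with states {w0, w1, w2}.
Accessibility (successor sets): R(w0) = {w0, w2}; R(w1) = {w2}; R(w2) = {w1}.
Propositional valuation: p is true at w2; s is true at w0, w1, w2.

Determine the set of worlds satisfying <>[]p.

Let φ = <>[]p. Evaluate φ at each world:
  w0 (successors {w0, w2}): φ is false.
  w1 (successors {w2}): φ is false.
  w2 (successors {w1}): φ is true.
For instance, at w1:
  At w1: <>[]p requires []p at some successor in {w2}.
    At w2: []p is false.
  So <>[]p is false at w1.
Satisfying worlds: {w2}

w2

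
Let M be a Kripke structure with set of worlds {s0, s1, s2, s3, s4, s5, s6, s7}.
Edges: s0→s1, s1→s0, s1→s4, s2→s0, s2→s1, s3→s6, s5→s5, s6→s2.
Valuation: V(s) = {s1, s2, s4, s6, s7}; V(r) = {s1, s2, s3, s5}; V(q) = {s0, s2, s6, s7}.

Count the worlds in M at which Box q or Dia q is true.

6

Let φ = Box q or Dia q. Evaluate φ at each world:
  s0 (successors {s1}): φ is false.
  s1 (successors {s0, s4}): φ is true.
  s2 (successors {s0, s1}): φ is true.
  s3 (successors {s6}): φ is true.
  s4 (successors ∅): φ is true.
  s5 (successors {s5}): φ is false.
  s6 (successors {s2}): φ is true.
  s7 (successors ∅): φ is true.
For instance, at s0:
  At s0: Box q is false, Dia q is false, so Box q or Dia q is false.
    At s0: Box q requires q at every successor {s1}.
      q fails at s1, so Box q is false at s0.
    At s0: Dia q requires q at some successor in {s1}.
      At s1: q is false.
    So Dia q is false at s0.
Satisfying worlds: {s1, s2, s3, s4, s6, s7}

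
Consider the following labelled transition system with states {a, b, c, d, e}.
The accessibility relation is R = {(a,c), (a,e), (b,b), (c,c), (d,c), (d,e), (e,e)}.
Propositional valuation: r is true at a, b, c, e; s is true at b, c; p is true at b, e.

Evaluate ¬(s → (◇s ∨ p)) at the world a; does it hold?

At a: s → (◇s ∨ p) is true, so ¬(s → (◇s ∨ p)) is false.
  At a: s is false, ◇s ∨ p is true, so s → (◇s ∨ p) is true.
    At a: ◇s is true, p is false, so ◇s ∨ p is true.
      At a: ◇s requires s at some successor in {c, e}.
        s holds at c, so ◇s is true at a.

No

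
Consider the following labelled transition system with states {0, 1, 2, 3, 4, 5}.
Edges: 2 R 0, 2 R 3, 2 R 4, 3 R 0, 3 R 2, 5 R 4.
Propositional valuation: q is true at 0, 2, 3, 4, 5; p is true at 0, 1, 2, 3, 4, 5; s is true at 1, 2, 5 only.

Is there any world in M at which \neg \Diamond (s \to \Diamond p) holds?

Yes

Let φ = \neg \Diamond (s \to \Diamond p). Evaluate φ at each world:
  0 (successors ∅): φ is true.
  1 (successors ∅): φ is true.
  2 (successors {0, 3, 4}): φ is false.
  3 (successors {0, 2}): φ is false.
  4 (successors ∅): φ is true.
  5 (successors {4}): φ is false.
Detail at 0 (witness):
  At 0: \Diamond (s \to \Diamond p) is false, so \neg \Diamond (s \to \Diamond p) is true.
    At 0: no accessible worlds, so \Diamond (s \to \Diamond p) is false.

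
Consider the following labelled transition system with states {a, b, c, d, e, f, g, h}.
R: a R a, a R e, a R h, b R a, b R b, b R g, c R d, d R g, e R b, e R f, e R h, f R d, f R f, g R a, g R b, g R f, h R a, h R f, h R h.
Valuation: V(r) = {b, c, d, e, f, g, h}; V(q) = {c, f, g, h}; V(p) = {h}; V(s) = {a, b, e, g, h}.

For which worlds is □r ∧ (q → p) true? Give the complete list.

Recall that □ψ holds at a world iff ψ holds at every accessible world, and ◇ψ holds iff ψ holds at some accessible world.
Let φ = □r ∧ (q → p). Evaluate φ at each world:
  a (successors {a, e, h}): φ is false.
  b (successors {a, b, g}): φ is false.
  c (successors {d}): φ is false.
  d (successors {g}): φ is true.
  e (successors {b, f, h}): φ is true.
  f (successors {d, f}): φ is false.
  g (successors {a, b, f}): φ is false.
  h (successors {a, f, h}): φ is false.
For instance, at g:
  At g: □r is false, q → p is false, so □r ∧ (q → p) is false.
    At g: □r requires r at every successor {a, b, f}.
      r fails at a, so □r is false at g.
Satisfying worlds: {d, e}

d, e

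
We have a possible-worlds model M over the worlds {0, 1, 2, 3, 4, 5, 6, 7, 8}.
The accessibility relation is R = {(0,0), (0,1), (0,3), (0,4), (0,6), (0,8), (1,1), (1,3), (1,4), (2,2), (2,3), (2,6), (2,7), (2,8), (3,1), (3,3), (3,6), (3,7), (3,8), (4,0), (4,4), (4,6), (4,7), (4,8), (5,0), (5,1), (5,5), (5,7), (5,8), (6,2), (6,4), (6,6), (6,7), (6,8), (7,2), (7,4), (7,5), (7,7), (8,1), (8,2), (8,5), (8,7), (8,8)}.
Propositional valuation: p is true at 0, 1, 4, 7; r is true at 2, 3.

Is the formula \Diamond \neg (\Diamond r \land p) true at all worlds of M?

Yes

Let φ = \Diamond \neg (\Diamond r \land p). Evaluate φ at each world:
  0 (successors {0, 1, 3, 4, 6, 8}): φ is true.
  1 (successors {1, 3, 4}): φ is true.
  2 (successors {2, 3, 6, 7, 8}): φ is true.
  3 (successors {1, 3, 6, 7, 8}): φ is true.
  4 (successors {0, 4, 6, 7, 8}): φ is true.
  5 (successors {0, 1, 5, 7, 8}): φ is true.
  6 (successors {2, 4, 6, 7, 8}): φ is true.
  7 (successors {2, 4, 5, 7}): φ is true.
  8 (successors {1, 2, 5, 7, 8}): φ is true.
For instance, at 3:
  At 3: \Diamond \neg (\Diamond r \land p) requires \neg (\Diamond r \land p) at some successor in {1, 3, 6, 7, 8}.
    \neg (\Diamond r \land p) holds at 3, so \Diamond \neg (\Diamond r \land p) is true at 3.
      At 3: \Diamond r \land p is false, so \neg (\Diamond r \land p) is true.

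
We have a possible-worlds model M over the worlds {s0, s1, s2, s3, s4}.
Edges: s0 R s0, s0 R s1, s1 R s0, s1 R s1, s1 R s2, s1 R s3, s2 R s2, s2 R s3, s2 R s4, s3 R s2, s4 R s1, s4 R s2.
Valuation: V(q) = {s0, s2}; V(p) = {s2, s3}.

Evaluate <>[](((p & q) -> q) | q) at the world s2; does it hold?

At s2: <>[](((p & q) -> q) | q) requires [](((p & q) -> q) | q) at some successor in {s2, s3, s4}.
  [](((p & q) -> q) | q) holds at s2, so <>[](((p & q) -> q) | q) is true at s2.
    At s2: [](((p & q) -> q) | q) requires ((p & q) -> q) | q at every successor {s2, s3, s4}.
      At s2: ((p & q) -> q) | q is true.
      At s3: ((p & q) -> q) | q is true.
      At s4: ((p & q) -> q) | q is true.
    So [](((p & q) -> q) | q) is true at s2.

Yes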